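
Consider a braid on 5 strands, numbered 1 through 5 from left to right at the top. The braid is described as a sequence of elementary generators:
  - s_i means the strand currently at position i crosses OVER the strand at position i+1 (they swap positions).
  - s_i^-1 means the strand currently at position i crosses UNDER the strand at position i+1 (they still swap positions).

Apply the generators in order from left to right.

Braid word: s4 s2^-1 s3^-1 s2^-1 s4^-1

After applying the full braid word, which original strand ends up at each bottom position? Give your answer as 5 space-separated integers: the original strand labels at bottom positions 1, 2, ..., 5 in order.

Gen 1 (s4): strand 4 crosses over strand 5. Perm now: [1 2 3 5 4]
Gen 2 (s2^-1): strand 2 crosses under strand 3. Perm now: [1 3 2 5 4]
Gen 3 (s3^-1): strand 2 crosses under strand 5. Perm now: [1 3 5 2 4]
Gen 4 (s2^-1): strand 3 crosses under strand 5. Perm now: [1 5 3 2 4]
Gen 5 (s4^-1): strand 2 crosses under strand 4. Perm now: [1 5 3 4 2]

Answer: 1 5 3 4 2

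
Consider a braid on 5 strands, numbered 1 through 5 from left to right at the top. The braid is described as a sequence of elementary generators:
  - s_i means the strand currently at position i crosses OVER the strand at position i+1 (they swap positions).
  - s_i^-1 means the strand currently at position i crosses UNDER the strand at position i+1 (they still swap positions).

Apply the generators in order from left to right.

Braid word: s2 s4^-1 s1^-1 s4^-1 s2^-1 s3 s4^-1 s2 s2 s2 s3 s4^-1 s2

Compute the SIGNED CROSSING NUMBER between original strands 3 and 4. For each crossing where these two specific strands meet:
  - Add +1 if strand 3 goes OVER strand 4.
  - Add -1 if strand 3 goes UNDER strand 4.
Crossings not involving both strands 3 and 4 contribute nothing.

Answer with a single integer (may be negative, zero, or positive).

Gen 1: crossing 2x3. Both 3&4? no. Sum: 0
Gen 2: crossing 4x5. Both 3&4? no. Sum: 0
Gen 3: crossing 1x3. Both 3&4? no. Sum: 0
Gen 4: crossing 5x4. Both 3&4? no. Sum: 0
Gen 5: crossing 1x2. Both 3&4? no. Sum: 0
Gen 6: crossing 1x4. Both 3&4? no. Sum: 0
Gen 7: crossing 1x5. Both 3&4? no. Sum: 0
Gen 8: crossing 2x4. Both 3&4? no. Sum: 0
Gen 9: crossing 4x2. Both 3&4? no. Sum: 0
Gen 10: crossing 2x4. Both 3&4? no. Sum: 0
Gen 11: crossing 2x5. Both 3&4? no. Sum: 0
Gen 12: crossing 2x1. Both 3&4? no. Sum: 0
Gen 13: crossing 4x5. Both 3&4? no. Sum: 0

Answer: 0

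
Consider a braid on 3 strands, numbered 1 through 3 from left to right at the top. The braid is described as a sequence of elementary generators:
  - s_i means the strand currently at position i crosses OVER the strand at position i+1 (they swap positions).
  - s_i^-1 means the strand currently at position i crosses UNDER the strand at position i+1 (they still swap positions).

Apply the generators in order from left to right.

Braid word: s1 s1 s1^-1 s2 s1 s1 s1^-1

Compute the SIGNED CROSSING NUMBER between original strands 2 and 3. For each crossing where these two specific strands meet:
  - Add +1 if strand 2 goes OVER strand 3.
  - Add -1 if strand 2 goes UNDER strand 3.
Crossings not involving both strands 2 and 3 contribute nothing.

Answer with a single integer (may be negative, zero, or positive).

Answer: -1

Derivation:
Gen 1: crossing 1x2. Both 2&3? no. Sum: 0
Gen 2: crossing 2x1. Both 2&3? no. Sum: 0
Gen 3: crossing 1x2. Both 2&3? no. Sum: 0
Gen 4: crossing 1x3. Both 2&3? no. Sum: 0
Gen 5: 2 over 3. Both 2&3? yes. Contrib: +1. Sum: 1
Gen 6: 3 over 2. Both 2&3? yes. Contrib: -1. Sum: 0
Gen 7: 2 under 3. Both 2&3? yes. Contrib: -1. Sum: -1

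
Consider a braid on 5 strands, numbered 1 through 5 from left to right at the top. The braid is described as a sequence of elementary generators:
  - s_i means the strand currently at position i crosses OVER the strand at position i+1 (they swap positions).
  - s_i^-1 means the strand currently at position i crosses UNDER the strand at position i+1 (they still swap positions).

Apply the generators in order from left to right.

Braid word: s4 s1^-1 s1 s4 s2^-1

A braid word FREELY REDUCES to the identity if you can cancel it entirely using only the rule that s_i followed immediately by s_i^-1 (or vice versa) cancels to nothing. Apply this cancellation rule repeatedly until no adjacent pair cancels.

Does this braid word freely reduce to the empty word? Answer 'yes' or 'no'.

Answer: no

Derivation:
Gen 1 (s4): push. Stack: [s4]
Gen 2 (s1^-1): push. Stack: [s4 s1^-1]
Gen 3 (s1): cancels prior s1^-1. Stack: [s4]
Gen 4 (s4): push. Stack: [s4 s4]
Gen 5 (s2^-1): push. Stack: [s4 s4 s2^-1]
Reduced word: s4 s4 s2^-1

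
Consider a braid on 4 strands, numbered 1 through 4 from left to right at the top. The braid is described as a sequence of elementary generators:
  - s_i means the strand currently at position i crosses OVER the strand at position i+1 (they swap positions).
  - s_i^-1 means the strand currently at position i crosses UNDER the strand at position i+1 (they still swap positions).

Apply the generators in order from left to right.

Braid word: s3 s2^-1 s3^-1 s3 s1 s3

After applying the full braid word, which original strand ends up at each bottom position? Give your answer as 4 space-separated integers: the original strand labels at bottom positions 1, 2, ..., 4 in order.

Gen 1 (s3): strand 3 crosses over strand 4. Perm now: [1 2 4 3]
Gen 2 (s2^-1): strand 2 crosses under strand 4. Perm now: [1 4 2 3]
Gen 3 (s3^-1): strand 2 crosses under strand 3. Perm now: [1 4 3 2]
Gen 4 (s3): strand 3 crosses over strand 2. Perm now: [1 4 2 3]
Gen 5 (s1): strand 1 crosses over strand 4. Perm now: [4 1 2 3]
Gen 6 (s3): strand 2 crosses over strand 3. Perm now: [4 1 3 2]

Answer: 4 1 3 2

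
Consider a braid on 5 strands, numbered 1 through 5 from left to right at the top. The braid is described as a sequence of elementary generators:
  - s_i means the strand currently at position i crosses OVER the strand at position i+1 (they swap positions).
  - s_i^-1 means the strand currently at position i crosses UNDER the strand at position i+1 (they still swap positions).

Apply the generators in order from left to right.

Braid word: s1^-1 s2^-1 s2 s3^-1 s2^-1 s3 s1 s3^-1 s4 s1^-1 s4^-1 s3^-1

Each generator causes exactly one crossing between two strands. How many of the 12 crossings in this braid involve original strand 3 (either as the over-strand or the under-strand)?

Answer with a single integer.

Gen 1: crossing 1x2. Involves strand 3? no. Count so far: 0
Gen 2: crossing 1x3. Involves strand 3? yes. Count so far: 1
Gen 3: crossing 3x1. Involves strand 3? yes. Count so far: 2
Gen 4: crossing 3x4. Involves strand 3? yes. Count so far: 3
Gen 5: crossing 1x4. Involves strand 3? no. Count so far: 3
Gen 6: crossing 1x3. Involves strand 3? yes. Count so far: 4
Gen 7: crossing 2x4. Involves strand 3? no. Count so far: 4
Gen 8: crossing 3x1. Involves strand 3? yes. Count so far: 5
Gen 9: crossing 3x5. Involves strand 3? yes. Count so far: 6
Gen 10: crossing 4x2. Involves strand 3? no. Count so far: 6
Gen 11: crossing 5x3. Involves strand 3? yes. Count so far: 7
Gen 12: crossing 1x3. Involves strand 3? yes. Count so far: 8

Answer: 8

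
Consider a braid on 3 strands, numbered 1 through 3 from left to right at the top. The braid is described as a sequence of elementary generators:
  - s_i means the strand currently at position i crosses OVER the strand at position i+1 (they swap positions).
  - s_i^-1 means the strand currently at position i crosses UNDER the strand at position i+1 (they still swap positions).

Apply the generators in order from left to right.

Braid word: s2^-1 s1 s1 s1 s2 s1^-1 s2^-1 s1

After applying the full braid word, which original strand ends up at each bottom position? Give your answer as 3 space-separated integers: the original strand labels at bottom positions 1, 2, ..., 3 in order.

Answer: 1 2 3

Derivation:
Gen 1 (s2^-1): strand 2 crosses under strand 3. Perm now: [1 3 2]
Gen 2 (s1): strand 1 crosses over strand 3. Perm now: [3 1 2]
Gen 3 (s1): strand 3 crosses over strand 1. Perm now: [1 3 2]
Gen 4 (s1): strand 1 crosses over strand 3. Perm now: [3 1 2]
Gen 5 (s2): strand 1 crosses over strand 2. Perm now: [3 2 1]
Gen 6 (s1^-1): strand 3 crosses under strand 2. Perm now: [2 3 1]
Gen 7 (s2^-1): strand 3 crosses under strand 1. Perm now: [2 1 3]
Gen 8 (s1): strand 2 crosses over strand 1. Perm now: [1 2 3]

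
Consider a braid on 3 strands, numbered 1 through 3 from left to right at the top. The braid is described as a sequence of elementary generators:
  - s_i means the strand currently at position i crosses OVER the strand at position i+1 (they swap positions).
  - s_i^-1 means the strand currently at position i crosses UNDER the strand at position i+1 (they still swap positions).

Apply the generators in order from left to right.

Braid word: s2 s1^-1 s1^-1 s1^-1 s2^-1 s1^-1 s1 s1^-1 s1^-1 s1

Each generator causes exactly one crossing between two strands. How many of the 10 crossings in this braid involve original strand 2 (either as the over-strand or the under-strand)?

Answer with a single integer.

Answer: 7

Derivation:
Gen 1: crossing 2x3. Involves strand 2? yes. Count so far: 1
Gen 2: crossing 1x3. Involves strand 2? no. Count so far: 1
Gen 3: crossing 3x1. Involves strand 2? no. Count so far: 1
Gen 4: crossing 1x3. Involves strand 2? no. Count so far: 1
Gen 5: crossing 1x2. Involves strand 2? yes. Count so far: 2
Gen 6: crossing 3x2. Involves strand 2? yes. Count so far: 3
Gen 7: crossing 2x3. Involves strand 2? yes. Count so far: 4
Gen 8: crossing 3x2. Involves strand 2? yes. Count so far: 5
Gen 9: crossing 2x3. Involves strand 2? yes. Count so far: 6
Gen 10: crossing 3x2. Involves strand 2? yes. Count so far: 7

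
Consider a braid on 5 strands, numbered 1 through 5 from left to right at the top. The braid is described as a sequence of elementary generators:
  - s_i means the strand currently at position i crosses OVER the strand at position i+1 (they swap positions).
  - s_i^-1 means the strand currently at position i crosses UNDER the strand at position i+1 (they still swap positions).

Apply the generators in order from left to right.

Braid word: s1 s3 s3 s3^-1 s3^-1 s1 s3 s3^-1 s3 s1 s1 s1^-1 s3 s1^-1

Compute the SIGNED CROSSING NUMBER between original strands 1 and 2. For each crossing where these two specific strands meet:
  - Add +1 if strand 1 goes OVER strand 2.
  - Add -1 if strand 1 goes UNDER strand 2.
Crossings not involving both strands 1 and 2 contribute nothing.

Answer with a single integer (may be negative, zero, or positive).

Gen 1: 1 over 2. Both 1&2? yes. Contrib: +1. Sum: 1
Gen 2: crossing 3x4. Both 1&2? no. Sum: 1
Gen 3: crossing 4x3. Both 1&2? no. Sum: 1
Gen 4: crossing 3x4. Both 1&2? no. Sum: 1
Gen 5: crossing 4x3. Both 1&2? no. Sum: 1
Gen 6: 2 over 1. Both 1&2? yes. Contrib: -1. Sum: 0
Gen 7: crossing 3x4. Both 1&2? no. Sum: 0
Gen 8: crossing 4x3. Both 1&2? no. Sum: 0
Gen 9: crossing 3x4. Both 1&2? no. Sum: 0
Gen 10: 1 over 2. Both 1&2? yes. Contrib: +1. Sum: 1
Gen 11: 2 over 1. Both 1&2? yes. Contrib: -1. Sum: 0
Gen 12: 1 under 2. Both 1&2? yes. Contrib: -1. Sum: -1
Gen 13: crossing 4x3. Both 1&2? no. Sum: -1
Gen 14: 2 under 1. Both 1&2? yes. Contrib: +1. Sum: 0

Answer: 0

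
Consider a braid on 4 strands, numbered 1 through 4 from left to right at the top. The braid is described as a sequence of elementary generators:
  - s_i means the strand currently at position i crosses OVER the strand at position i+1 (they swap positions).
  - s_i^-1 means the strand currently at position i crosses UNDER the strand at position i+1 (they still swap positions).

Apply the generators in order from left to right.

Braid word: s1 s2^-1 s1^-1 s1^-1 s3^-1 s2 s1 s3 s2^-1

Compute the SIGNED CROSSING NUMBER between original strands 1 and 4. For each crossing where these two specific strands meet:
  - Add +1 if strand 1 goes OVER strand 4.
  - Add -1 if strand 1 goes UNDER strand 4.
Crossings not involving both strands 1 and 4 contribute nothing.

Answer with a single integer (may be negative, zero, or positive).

Answer: -1

Derivation:
Gen 1: crossing 1x2. Both 1&4? no. Sum: 0
Gen 2: crossing 1x3. Both 1&4? no. Sum: 0
Gen 3: crossing 2x3. Both 1&4? no. Sum: 0
Gen 4: crossing 3x2. Both 1&4? no. Sum: 0
Gen 5: 1 under 4. Both 1&4? yes. Contrib: -1. Sum: -1
Gen 6: crossing 3x4. Both 1&4? no. Sum: -1
Gen 7: crossing 2x4. Both 1&4? no. Sum: -1
Gen 8: crossing 3x1. Both 1&4? no. Sum: -1
Gen 9: crossing 2x1. Both 1&4? no. Sum: -1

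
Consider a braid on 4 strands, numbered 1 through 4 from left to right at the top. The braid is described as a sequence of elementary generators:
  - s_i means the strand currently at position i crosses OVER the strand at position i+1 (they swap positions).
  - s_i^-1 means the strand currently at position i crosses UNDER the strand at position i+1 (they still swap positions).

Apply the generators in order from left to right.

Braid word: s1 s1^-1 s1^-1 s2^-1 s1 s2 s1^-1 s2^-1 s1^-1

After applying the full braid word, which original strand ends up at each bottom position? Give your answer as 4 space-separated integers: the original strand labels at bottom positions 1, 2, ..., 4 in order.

Gen 1 (s1): strand 1 crosses over strand 2. Perm now: [2 1 3 4]
Gen 2 (s1^-1): strand 2 crosses under strand 1. Perm now: [1 2 3 4]
Gen 3 (s1^-1): strand 1 crosses under strand 2. Perm now: [2 1 3 4]
Gen 4 (s2^-1): strand 1 crosses under strand 3. Perm now: [2 3 1 4]
Gen 5 (s1): strand 2 crosses over strand 3. Perm now: [3 2 1 4]
Gen 6 (s2): strand 2 crosses over strand 1. Perm now: [3 1 2 4]
Gen 7 (s1^-1): strand 3 crosses under strand 1. Perm now: [1 3 2 4]
Gen 8 (s2^-1): strand 3 crosses under strand 2. Perm now: [1 2 3 4]
Gen 9 (s1^-1): strand 1 crosses under strand 2. Perm now: [2 1 3 4]

Answer: 2 1 3 4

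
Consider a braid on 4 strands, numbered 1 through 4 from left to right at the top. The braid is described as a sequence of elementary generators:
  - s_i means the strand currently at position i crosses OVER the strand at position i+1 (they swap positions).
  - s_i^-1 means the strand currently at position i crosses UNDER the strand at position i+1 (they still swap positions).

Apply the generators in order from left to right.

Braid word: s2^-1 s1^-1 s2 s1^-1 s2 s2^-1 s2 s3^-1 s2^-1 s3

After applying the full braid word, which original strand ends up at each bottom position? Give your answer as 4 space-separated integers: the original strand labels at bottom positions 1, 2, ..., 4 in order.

Gen 1 (s2^-1): strand 2 crosses under strand 3. Perm now: [1 3 2 4]
Gen 2 (s1^-1): strand 1 crosses under strand 3. Perm now: [3 1 2 4]
Gen 3 (s2): strand 1 crosses over strand 2. Perm now: [3 2 1 4]
Gen 4 (s1^-1): strand 3 crosses under strand 2. Perm now: [2 3 1 4]
Gen 5 (s2): strand 3 crosses over strand 1. Perm now: [2 1 3 4]
Gen 6 (s2^-1): strand 1 crosses under strand 3. Perm now: [2 3 1 4]
Gen 7 (s2): strand 3 crosses over strand 1. Perm now: [2 1 3 4]
Gen 8 (s3^-1): strand 3 crosses under strand 4. Perm now: [2 1 4 3]
Gen 9 (s2^-1): strand 1 crosses under strand 4. Perm now: [2 4 1 3]
Gen 10 (s3): strand 1 crosses over strand 3. Perm now: [2 4 3 1]

Answer: 2 4 3 1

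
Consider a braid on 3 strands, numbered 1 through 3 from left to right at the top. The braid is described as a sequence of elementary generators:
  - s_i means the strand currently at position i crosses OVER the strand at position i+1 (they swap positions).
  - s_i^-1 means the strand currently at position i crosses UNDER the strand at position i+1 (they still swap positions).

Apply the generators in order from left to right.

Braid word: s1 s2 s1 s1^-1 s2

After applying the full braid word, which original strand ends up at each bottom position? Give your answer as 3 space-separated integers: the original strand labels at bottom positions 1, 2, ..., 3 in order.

Gen 1 (s1): strand 1 crosses over strand 2. Perm now: [2 1 3]
Gen 2 (s2): strand 1 crosses over strand 3. Perm now: [2 3 1]
Gen 3 (s1): strand 2 crosses over strand 3. Perm now: [3 2 1]
Gen 4 (s1^-1): strand 3 crosses under strand 2. Perm now: [2 3 1]
Gen 5 (s2): strand 3 crosses over strand 1. Perm now: [2 1 3]

Answer: 2 1 3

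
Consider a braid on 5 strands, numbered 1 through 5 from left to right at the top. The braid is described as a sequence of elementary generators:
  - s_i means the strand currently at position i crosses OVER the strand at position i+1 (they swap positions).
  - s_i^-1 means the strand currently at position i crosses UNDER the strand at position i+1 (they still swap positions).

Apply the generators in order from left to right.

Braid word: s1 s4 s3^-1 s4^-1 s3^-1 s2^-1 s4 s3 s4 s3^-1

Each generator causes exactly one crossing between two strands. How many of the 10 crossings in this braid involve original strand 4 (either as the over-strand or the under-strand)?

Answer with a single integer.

Answer: 4

Derivation:
Gen 1: crossing 1x2. Involves strand 4? no. Count so far: 0
Gen 2: crossing 4x5. Involves strand 4? yes. Count so far: 1
Gen 3: crossing 3x5. Involves strand 4? no. Count so far: 1
Gen 4: crossing 3x4. Involves strand 4? yes. Count so far: 2
Gen 5: crossing 5x4. Involves strand 4? yes. Count so far: 3
Gen 6: crossing 1x4. Involves strand 4? yes. Count so far: 4
Gen 7: crossing 5x3. Involves strand 4? no. Count so far: 4
Gen 8: crossing 1x3. Involves strand 4? no. Count so far: 4
Gen 9: crossing 1x5. Involves strand 4? no. Count so far: 4
Gen 10: crossing 3x5. Involves strand 4? no. Count so far: 4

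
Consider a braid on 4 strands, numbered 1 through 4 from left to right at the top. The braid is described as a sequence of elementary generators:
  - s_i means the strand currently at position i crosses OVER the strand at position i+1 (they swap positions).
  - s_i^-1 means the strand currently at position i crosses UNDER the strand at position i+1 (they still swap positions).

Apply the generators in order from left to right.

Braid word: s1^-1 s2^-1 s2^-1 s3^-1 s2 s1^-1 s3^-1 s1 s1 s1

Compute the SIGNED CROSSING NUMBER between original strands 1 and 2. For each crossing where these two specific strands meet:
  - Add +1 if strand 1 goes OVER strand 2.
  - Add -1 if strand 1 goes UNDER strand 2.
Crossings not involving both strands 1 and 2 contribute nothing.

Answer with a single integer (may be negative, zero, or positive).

Answer: -1

Derivation:
Gen 1: 1 under 2. Both 1&2? yes. Contrib: -1. Sum: -1
Gen 2: crossing 1x3. Both 1&2? no. Sum: -1
Gen 3: crossing 3x1. Both 1&2? no. Sum: -1
Gen 4: crossing 3x4. Both 1&2? no. Sum: -1
Gen 5: crossing 1x4. Both 1&2? no. Sum: -1
Gen 6: crossing 2x4. Both 1&2? no. Sum: -1
Gen 7: crossing 1x3. Both 1&2? no. Sum: -1
Gen 8: crossing 4x2. Both 1&2? no. Sum: -1
Gen 9: crossing 2x4. Both 1&2? no. Sum: -1
Gen 10: crossing 4x2. Both 1&2? no. Sum: -1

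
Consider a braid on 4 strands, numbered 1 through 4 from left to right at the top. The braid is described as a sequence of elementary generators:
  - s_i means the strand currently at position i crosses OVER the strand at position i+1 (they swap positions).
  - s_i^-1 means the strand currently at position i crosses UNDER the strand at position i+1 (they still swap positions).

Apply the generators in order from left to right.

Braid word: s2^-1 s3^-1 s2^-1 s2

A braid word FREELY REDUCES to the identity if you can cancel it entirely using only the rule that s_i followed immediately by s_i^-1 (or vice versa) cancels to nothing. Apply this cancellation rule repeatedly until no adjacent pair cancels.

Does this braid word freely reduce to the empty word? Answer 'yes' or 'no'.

Answer: no

Derivation:
Gen 1 (s2^-1): push. Stack: [s2^-1]
Gen 2 (s3^-1): push. Stack: [s2^-1 s3^-1]
Gen 3 (s2^-1): push. Stack: [s2^-1 s3^-1 s2^-1]
Gen 4 (s2): cancels prior s2^-1. Stack: [s2^-1 s3^-1]
Reduced word: s2^-1 s3^-1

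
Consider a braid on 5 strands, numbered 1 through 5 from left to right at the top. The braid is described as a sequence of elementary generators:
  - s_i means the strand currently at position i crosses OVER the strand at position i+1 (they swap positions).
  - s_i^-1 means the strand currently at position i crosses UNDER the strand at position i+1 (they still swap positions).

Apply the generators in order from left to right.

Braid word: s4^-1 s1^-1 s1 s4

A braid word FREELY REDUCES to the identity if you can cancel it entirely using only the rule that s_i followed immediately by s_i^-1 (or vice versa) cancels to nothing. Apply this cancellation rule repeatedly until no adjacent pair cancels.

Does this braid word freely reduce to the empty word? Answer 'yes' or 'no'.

Answer: yes

Derivation:
Gen 1 (s4^-1): push. Stack: [s4^-1]
Gen 2 (s1^-1): push. Stack: [s4^-1 s1^-1]
Gen 3 (s1): cancels prior s1^-1. Stack: [s4^-1]
Gen 4 (s4): cancels prior s4^-1. Stack: []
Reduced word: (empty)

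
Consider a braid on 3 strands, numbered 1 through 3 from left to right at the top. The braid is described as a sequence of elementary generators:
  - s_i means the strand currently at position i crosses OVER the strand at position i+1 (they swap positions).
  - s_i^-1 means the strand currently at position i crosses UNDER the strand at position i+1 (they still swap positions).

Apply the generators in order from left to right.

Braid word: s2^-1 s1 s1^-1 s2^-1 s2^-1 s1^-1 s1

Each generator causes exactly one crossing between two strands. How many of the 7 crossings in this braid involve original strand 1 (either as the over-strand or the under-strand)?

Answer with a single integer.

Answer: 4

Derivation:
Gen 1: crossing 2x3. Involves strand 1? no. Count so far: 0
Gen 2: crossing 1x3. Involves strand 1? yes. Count so far: 1
Gen 3: crossing 3x1. Involves strand 1? yes. Count so far: 2
Gen 4: crossing 3x2. Involves strand 1? no. Count so far: 2
Gen 5: crossing 2x3. Involves strand 1? no. Count so far: 2
Gen 6: crossing 1x3. Involves strand 1? yes. Count so far: 3
Gen 7: crossing 3x1. Involves strand 1? yes. Count so far: 4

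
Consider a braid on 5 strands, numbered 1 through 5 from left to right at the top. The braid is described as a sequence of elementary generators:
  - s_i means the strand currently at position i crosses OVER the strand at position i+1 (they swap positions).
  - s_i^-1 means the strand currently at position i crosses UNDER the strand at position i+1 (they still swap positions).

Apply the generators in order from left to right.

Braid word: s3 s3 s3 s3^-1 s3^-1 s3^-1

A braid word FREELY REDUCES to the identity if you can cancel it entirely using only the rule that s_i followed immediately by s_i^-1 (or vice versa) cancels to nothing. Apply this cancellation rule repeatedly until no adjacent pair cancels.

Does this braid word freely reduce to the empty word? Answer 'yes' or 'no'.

Answer: yes

Derivation:
Gen 1 (s3): push. Stack: [s3]
Gen 2 (s3): push. Stack: [s3 s3]
Gen 3 (s3): push. Stack: [s3 s3 s3]
Gen 4 (s3^-1): cancels prior s3. Stack: [s3 s3]
Gen 5 (s3^-1): cancels prior s3. Stack: [s3]
Gen 6 (s3^-1): cancels prior s3. Stack: []
Reduced word: (empty)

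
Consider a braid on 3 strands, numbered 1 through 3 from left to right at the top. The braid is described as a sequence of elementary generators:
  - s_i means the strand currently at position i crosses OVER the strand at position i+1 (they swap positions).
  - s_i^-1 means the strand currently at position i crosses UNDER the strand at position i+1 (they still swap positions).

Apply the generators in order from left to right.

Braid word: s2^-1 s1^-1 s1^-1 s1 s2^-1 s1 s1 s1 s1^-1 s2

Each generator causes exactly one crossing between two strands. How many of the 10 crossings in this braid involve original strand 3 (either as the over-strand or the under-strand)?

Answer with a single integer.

Answer: 8

Derivation:
Gen 1: crossing 2x3. Involves strand 3? yes. Count so far: 1
Gen 2: crossing 1x3. Involves strand 3? yes. Count so far: 2
Gen 3: crossing 3x1. Involves strand 3? yes. Count so far: 3
Gen 4: crossing 1x3. Involves strand 3? yes. Count so far: 4
Gen 5: crossing 1x2. Involves strand 3? no. Count so far: 4
Gen 6: crossing 3x2. Involves strand 3? yes. Count so far: 5
Gen 7: crossing 2x3. Involves strand 3? yes. Count so far: 6
Gen 8: crossing 3x2. Involves strand 3? yes. Count so far: 7
Gen 9: crossing 2x3. Involves strand 3? yes. Count so far: 8
Gen 10: crossing 2x1. Involves strand 3? no. Count so far: 8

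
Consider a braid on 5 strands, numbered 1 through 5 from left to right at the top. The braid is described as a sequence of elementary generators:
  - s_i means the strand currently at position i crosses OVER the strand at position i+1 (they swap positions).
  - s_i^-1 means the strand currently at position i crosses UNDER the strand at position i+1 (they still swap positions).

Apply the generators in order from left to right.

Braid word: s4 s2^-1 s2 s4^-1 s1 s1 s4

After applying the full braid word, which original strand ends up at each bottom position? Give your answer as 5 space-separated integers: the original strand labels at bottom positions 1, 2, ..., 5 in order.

Answer: 1 2 3 5 4

Derivation:
Gen 1 (s4): strand 4 crosses over strand 5. Perm now: [1 2 3 5 4]
Gen 2 (s2^-1): strand 2 crosses under strand 3. Perm now: [1 3 2 5 4]
Gen 3 (s2): strand 3 crosses over strand 2. Perm now: [1 2 3 5 4]
Gen 4 (s4^-1): strand 5 crosses under strand 4. Perm now: [1 2 3 4 5]
Gen 5 (s1): strand 1 crosses over strand 2. Perm now: [2 1 3 4 5]
Gen 6 (s1): strand 2 crosses over strand 1. Perm now: [1 2 3 4 5]
Gen 7 (s4): strand 4 crosses over strand 5. Perm now: [1 2 3 5 4]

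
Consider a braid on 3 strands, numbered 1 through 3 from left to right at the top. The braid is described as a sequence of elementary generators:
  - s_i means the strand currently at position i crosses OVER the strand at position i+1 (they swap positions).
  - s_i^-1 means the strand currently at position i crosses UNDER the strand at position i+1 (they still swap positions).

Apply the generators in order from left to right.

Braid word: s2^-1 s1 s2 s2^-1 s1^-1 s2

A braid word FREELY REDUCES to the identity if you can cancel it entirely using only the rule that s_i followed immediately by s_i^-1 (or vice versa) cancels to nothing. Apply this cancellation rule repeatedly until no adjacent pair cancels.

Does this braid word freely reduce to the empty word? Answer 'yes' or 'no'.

Answer: yes

Derivation:
Gen 1 (s2^-1): push. Stack: [s2^-1]
Gen 2 (s1): push. Stack: [s2^-1 s1]
Gen 3 (s2): push. Stack: [s2^-1 s1 s2]
Gen 4 (s2^-1): cancels prior s2. Stack: [s2^-1 s1]
Gen 5 (s1^-1): cancels prior s1. Stack: [s2^-1]
Gen 6 (s2): cancels prior s2^-1. Stack: []
Reduced word: (empty)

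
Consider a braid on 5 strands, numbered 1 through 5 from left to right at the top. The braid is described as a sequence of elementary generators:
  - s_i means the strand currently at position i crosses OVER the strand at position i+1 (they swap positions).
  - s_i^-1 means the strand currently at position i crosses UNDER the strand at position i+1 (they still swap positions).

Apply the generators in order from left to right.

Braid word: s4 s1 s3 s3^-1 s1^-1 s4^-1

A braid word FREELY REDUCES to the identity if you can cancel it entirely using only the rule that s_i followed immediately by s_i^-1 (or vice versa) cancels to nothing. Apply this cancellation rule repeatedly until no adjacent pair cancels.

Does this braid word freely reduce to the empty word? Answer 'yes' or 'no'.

Gen 1 (s4): push. Stack: [s4]
Gen 2 (s1): push. Stack: [s4 s1]
Gen 3 (s3): push. Stack: [s4 s1 s3]
Gen 4 (s3^-1): cancels prior s3. Stack: [s4 s1]
Gen 5 (s1^-1): cancels prior s1. Stack: [s4]
Gen 6 (s4^-1): cancels prior s4. Stack: []
Reduced word: (empty)

Answer: yes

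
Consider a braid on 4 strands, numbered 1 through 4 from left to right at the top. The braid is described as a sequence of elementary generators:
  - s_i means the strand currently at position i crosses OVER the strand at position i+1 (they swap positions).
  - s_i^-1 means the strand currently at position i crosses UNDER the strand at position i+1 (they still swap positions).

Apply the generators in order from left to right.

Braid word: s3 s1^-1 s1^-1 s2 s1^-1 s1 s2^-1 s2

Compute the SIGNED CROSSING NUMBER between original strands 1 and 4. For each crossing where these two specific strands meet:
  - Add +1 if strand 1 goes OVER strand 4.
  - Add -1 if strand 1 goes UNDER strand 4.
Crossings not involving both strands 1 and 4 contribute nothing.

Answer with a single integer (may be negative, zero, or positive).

Answer: -2

Derivation:
Gen 1: crossing 3x4. Both 1&4? no. Sum: 0
Gen 2: crossing 1x2. Both 1&4? no. Sum: 0
Gen 3: crossing 2x1. Both 1&4? no. Sum: 0
Gen 4: crossing 2x4. Both 1&4? no. Sum: 0
Gen 5: 1 under 4. Both 1&4? yes. Contrib: -1. Sum: -1
Gen 6: 4 over 1. Both 1&4? yes. Contrib: -1. Sum: -2
Gen 7: crossing 4x2. Both 1&4? no. Sum: -2
Gen 8: crossing 2x4. Both 1&4? no. Sum: -2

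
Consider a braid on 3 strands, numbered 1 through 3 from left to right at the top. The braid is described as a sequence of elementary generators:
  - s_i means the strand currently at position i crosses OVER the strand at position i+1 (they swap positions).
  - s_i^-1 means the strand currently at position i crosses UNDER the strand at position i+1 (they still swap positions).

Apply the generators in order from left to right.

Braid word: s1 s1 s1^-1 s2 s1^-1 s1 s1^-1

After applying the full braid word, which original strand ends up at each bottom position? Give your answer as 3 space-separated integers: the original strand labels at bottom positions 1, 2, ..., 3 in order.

Gen 1 (s1): strand 1 crosses over strand 2. Perm now: [2 1 3]
Gen 2 (s1): strand 2 crosses over strand 1. Perm now: [1 2 3]
Gen 3 (s1^-1): strand 1 crosses under strand 2. Perm now: [2 1 3]
Gen 4 (s2): strand 1 crosses over strand 3. Perm now: [2 3 1]
Gen 5 (s1^-1): strand 2 crosses under strand 3. Perm now: [3 2 1]
Gen 6 (s1): strand 3 crosses over strand 2. Perm now: [2 3 1]
Gen 7 (s1^-1): strand 2 crosses under strand 3. Perm now: [3 2 1]

Answer: 3 2 1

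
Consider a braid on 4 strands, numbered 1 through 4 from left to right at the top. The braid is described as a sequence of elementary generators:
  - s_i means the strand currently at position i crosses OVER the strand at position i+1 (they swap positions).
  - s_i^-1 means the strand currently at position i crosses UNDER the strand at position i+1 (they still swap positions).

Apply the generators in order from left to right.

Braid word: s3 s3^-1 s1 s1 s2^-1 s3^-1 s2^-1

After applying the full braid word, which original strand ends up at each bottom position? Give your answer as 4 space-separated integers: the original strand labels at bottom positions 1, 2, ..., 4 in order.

Gen 1 (s3): strand 3 crosses over strand 4. Perm now: [1 2 4 3]
Gen 2 (s3^-1): strand 4 crosses under strand 3. Perm now: [1 2 3 4]
Gen 3 (s1): strand 1 crosses over strand 2. Perm now: [2 1 3 4]
Gen 4 (s1): strand 2 crosses over strand 1. Perm now: [1 2 3 4]
Gen 5 (s2^-1): strand 2 crosses under strand 3. Perm now: [1 3 2 4]
Gen 6 (s3^-1): strand 2 crosses under strand 4. Perm now: [1 3 4 2]
Gen 7 (s2^-1): strand 3 crosses under strand 4. Perm now: [1 4 3 2]

Answer: 1 4 3 2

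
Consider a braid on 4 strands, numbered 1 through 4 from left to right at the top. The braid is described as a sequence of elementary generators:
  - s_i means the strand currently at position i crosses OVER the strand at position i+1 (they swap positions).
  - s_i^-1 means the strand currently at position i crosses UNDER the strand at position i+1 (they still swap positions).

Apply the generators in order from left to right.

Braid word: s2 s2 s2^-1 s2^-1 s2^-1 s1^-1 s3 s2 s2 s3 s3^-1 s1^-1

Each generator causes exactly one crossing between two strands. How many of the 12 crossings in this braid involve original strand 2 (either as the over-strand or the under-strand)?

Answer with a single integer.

Answer: 8

Derivation:
Gen 1: crossing 2x3. Involves strand 2? yes. Count so far: 1
Gen 2: crossing 3x2. Involves strand 2? yes. Count so far: 2
Gen 3: crossing 2x3. Involves strand 2? yes. Count so far: 3
Gen 4: crossing 3x2. Involves strand 2? yes. Count so far: 4
Gen 5: crossing 2x3. Involves strand 2? yes. Count so far: 5
Gen 6: crossing 1x3. Involves strand 2? no. Count so far: 5
Gen 7: crossing 2x4. Involves strand 2? yes. Count so far: 6
Gen 8: crossing 1x4. Involves strand 2? no. Count so far: 6
Gen 9: crossing 4x1. Involves strand 2? no. Count so far: 6
Gen 10: crossing 4x2. Involves strand 2? yes. Count so far: 7
Gen 11: crossing 2x4. Involves strand 2? yes. Count so far: 8
Gen 12: crossing 3x1. Involves strand 2? no. Count so far: 8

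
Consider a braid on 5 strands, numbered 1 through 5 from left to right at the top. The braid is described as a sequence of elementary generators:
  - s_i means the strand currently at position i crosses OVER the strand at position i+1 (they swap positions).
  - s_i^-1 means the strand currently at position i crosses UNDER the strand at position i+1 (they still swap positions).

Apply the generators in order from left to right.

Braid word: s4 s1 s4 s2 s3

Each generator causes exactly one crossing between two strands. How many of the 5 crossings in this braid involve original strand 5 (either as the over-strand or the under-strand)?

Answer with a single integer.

Answer: 2

Derivation:
Gen 1: crossing 4x5. Involves strand 5? yes. Count so far: 1
Gen 2: crossing 1x2. Involves strand 5? no. Count so far: 1
Gen 3: crossing 5x4. Involves strand 5? yes. Count so far: 2
Gen 4: crossing 1x3. Involves strand 5? no. Count so far: 2
Gen 5: crossing 1x4. Involves strand 5? no. Count so far: 2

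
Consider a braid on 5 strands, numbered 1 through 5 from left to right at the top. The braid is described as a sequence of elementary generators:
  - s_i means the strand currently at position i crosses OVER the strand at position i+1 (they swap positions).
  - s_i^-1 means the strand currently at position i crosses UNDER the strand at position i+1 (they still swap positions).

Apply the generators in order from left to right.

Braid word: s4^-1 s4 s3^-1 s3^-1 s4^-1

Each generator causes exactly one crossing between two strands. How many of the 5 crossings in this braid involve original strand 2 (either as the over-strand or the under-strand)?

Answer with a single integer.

Answer: 0

Derivation:
Gen 1: crossing 4x5. Involves strand 2? no. Count so far: 0
Gen 2: crossing 5x4. Involves strand 2? no. Count so far: 0
Gen 3: crossing 3x4. Involves strand 2? no. Count so far: 0
Gen 4: crossing 4x3. Involves strand 2? no. Count so far: 0
Gen 5: crossing 4x5. Involves strand 2? no. Count so far: 0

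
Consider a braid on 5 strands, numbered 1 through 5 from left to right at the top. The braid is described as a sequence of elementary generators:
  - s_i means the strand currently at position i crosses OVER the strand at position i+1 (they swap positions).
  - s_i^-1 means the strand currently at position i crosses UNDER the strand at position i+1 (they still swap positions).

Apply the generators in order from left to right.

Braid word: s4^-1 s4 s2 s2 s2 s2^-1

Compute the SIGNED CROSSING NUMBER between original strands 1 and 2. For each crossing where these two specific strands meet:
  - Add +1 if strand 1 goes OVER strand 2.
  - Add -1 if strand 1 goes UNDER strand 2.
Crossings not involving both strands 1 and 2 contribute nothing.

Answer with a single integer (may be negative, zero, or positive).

Gen 1: crossing 4x5. Both 1&2? no. Sum: 0
Gen 2: crossing 5x4. Both 1&2? no. Sum: 0
Gen 3: crossing 2x3. Both 1&2? no. Sum: 0
Gen 4: crossing 3x2. Both 1&2? no. Sum: 0
Gen 5: crossing 2x3. Both 1&2? no. Sum: 0
Gen 6: crossing 3x2. Both 1&2? no. Sum: 0

Answer: 0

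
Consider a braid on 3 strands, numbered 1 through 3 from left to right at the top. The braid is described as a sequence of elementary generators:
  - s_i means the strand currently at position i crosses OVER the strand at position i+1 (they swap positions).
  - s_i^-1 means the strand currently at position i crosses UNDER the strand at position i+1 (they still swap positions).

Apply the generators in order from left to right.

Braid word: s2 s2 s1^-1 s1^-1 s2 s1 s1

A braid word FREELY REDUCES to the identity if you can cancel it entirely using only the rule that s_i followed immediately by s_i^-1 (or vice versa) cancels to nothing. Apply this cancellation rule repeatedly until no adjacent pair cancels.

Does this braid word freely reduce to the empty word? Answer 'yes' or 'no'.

Answer: no

Derivation:
Gen 1 (s2): push. Stack: [s2]
Gen 2 (s2): push. Stack: [s2 s2]
Gen 3 (s1^-1): push. Stack: [s2 s2 s1^-1]
Gen 4 (s1^-1): push. Stack: [s2 s2 s1^-1 s1^-1]
Gen 5 (s2): push. Stack: [s2 s2 s1^-1 s1^-1 s2]
Gen 6 (s1): push. Stack: [s2 s2 s1^-1 s1^-1 s2 s1]
Gen 7 (s1): push. Stack: [s2 s2 s1^-1 s1^-1 s2 s1 s1]
Reduced word: s2 s2 s1^-1 s1^-1 s2 s1 s1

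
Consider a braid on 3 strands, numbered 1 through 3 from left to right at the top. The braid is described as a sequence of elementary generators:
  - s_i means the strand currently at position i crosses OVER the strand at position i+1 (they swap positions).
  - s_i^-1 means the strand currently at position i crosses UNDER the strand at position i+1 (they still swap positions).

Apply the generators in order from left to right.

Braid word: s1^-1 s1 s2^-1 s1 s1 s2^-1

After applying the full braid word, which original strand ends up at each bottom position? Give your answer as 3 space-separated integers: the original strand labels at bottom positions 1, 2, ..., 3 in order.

Answer: 1 2 3

Derivation:
Gen 1 (s1^-1): strand 1 crosses under strand 2. Perm now: [2 1 3]
Gen 2 (s1): strand 2 crosses over strand 1. Perm now: [1 2 3]
Gen 3 (s2^-1): strand 2 crosses under strand 3. Perm now: [1 3 2]
Gen 4 (s1): strand 1 crosses over strand 3. Perm now: [3 1 2]
Gen 5 (s1): strand 3 crosses over strand 1. Perm now: [1 3 2]
Gen 6 (s2^-1): strand 3 crosses under strand 2. Perm now: [1 2 3]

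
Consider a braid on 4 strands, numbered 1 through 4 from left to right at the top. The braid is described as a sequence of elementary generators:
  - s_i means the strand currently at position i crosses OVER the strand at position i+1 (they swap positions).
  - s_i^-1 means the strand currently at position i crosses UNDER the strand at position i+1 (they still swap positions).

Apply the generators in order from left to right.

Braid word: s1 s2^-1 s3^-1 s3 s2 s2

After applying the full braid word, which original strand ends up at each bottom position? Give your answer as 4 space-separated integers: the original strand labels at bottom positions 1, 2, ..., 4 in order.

Gen 1 (s1): strand 1 crosses over strand 2. Perm now: [2 1 3 4]
Gen 2 (s2^-1): strand 1 crosses under strand 3. Perm now: [2 3 1 4]
Gen 3 (s3^-1): strand 1 crosses under strand 4. Perm now: [2 3 4 1]
Gen 4 (s3): strand 4 crosses over strand 1. Perm now: [2 3 1 4]
Gen 5 (s2): strand 3 crosses over strand 1. Perm now: [2 1 3 4]
Gen 6 (s2): strand 1 crosses over strand 3. Perm now: [2 3 1 4]

Answer: 2 3 1 4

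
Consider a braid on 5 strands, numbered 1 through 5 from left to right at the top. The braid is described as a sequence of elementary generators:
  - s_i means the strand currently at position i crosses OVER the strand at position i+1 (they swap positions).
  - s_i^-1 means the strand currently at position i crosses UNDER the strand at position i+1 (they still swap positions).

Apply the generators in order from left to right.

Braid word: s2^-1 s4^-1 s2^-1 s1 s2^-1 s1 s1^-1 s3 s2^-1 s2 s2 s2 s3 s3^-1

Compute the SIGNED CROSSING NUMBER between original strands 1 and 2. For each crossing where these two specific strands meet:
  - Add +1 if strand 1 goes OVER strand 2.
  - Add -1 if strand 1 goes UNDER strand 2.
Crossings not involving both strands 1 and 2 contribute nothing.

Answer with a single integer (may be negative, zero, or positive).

Answer: 1

Derivation:
Gen 1: crossing 2x3. Both 1&2? no. Sum: 0
Gen 2: crossing 4x5. Both 1&2? no. Sum: 0
Gen 3: crossing 3x2. Both 1&2? no. Sum: 0
Gen 4: 1 over 2. Both 1&2? yes. Contrib: +1. Sum: 1
Gen 5: crossing 1x3. Both 1&2? no. Sum: 1
Gen 6: crossing 2x3. Both 1&2? no. Sum: 1
Gen 7: crossing 3x2. Both 1&2? no. Sum: 1
Gen 8: crossing 1x5. Both 1&2? no. Sum: 1
Gen 9: crossing 3x5. Both 1&2? no. Sum: 1
Gen 10: crossing 5x3. Both 1&2? no. Sum: 1
Gen 11: crossing 3x5. Both 1&2? no. Sum: 1
Gen 12: crossing 5x3. Both 1&2? no. Sum: 1
Gen 13: crossing 5x1. Both 1&2? no. Sum: 1
Gen 14: crossing 1x5. Both 1&2? no. Sum: 1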